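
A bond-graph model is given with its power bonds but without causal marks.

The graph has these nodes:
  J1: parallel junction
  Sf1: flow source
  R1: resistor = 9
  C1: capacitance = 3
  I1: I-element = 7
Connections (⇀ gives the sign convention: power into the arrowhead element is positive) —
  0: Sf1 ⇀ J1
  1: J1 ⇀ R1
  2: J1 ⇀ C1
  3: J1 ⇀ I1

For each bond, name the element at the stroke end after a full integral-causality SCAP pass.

b0 →Sf1  (source Sf1 imposes f)
b2 →J1  (C1 outputs effort q/C1)
b1 →R1  (J1 effort already set via bond 2)
b3 →I1  (J1 effort already set via bond 2)

b0 stroke→Sf1
b1 stroke→R1
b2 stroke→J1
b3 stroke→I1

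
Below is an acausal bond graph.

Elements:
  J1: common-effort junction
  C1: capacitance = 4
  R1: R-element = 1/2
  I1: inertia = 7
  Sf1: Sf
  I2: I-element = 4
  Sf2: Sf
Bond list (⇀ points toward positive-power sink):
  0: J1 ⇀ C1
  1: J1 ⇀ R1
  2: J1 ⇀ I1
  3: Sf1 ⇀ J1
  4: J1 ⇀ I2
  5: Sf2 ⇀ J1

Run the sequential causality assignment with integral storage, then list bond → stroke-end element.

b0 stroke at J1
b1 stroke at R1
b2 stroke at I1
b3 stroke at Sf1
b4 stroke at I2
b5 stroke at Sf2

b3 →Sf1  (Sf1: flow source, stroke at near end)
b5 →Sf2  (Sf2: flow source, stroke at near end)
b0 →J1  (prefer integral on C1)
b1 →R1  (common-e at J1 fixed by 0)
b2 →I1  (J1 effort already set via bond 0)
b4 →I2  (J1: bond 0 brought effort, rest push out)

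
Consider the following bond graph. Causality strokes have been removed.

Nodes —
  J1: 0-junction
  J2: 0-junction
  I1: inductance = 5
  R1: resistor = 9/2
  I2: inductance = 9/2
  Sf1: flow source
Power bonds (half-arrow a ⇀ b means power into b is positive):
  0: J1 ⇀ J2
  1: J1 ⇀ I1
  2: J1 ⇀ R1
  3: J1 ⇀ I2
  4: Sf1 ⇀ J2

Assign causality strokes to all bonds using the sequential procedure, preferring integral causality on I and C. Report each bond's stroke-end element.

β0 |J2
β1 |I1
β2 |J1
β3 |I2
β4 |Sf1

b4 stroke→Sf1  (Sf1 fixes flow; stroke at Sf1)
b0 stroke→J2  (J2 needs exactly one e-in)
b1 stroke→I1  (I1 outputs flow p/I1)
b3 stroke→I2  (I2 integral (f out))
b2 stroke→J1  (closing 0-jn rule on J1)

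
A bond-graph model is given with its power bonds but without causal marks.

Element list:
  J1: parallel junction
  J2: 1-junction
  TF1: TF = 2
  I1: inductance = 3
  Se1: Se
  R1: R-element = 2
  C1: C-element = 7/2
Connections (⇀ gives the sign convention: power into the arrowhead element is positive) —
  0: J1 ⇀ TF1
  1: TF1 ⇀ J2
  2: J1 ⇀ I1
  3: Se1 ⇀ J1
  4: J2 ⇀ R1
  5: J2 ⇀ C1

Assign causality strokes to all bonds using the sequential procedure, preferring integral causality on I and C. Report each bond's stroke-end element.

bond 3 |J1  (Se1 (Se) sets effort on bond)
bond 0 |TF1  (0-jn J1 has e-setter on 3)
bond 2 |I1  (J1: bond 3 brought effort, rest push out)
bond 1 |J2  (TF1: transformer flips bond 0)
bond 5 |J2  (C1: C, integral causality)
bond 4 |R1  (J2: last free bond brings flow in)

#0 stroke at TF1
#1 stroke at J2
#2 stroke at I1
#3 stroke at J1
#4 stroke at R1
#5 stroke at J2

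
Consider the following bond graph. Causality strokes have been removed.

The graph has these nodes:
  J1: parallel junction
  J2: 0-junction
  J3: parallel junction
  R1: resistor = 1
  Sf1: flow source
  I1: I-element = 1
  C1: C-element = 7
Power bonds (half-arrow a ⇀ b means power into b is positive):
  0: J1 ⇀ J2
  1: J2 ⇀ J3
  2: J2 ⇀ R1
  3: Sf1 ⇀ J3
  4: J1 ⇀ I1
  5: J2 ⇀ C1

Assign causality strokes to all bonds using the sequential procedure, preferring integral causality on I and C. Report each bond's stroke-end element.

bond 3 stroke at Sf1  (Sf1: flow source, stroke at near end)
bond 1 stroke at J3  (J3: last free bond brings effort in)
bond 4 stroke at I1  (I1 integral (f out))
bond 0 stroke at J1  (J1: last free bond brings effort in)
bond 5 stroke at J2  (C1: C, integral causality)
bond 2 stroke at R1  (common-e at J2 fixed by 5)

β0 |J1
β1 |J3
β2 |R1
β3 |Sf1
β4 |I1
β5 |J2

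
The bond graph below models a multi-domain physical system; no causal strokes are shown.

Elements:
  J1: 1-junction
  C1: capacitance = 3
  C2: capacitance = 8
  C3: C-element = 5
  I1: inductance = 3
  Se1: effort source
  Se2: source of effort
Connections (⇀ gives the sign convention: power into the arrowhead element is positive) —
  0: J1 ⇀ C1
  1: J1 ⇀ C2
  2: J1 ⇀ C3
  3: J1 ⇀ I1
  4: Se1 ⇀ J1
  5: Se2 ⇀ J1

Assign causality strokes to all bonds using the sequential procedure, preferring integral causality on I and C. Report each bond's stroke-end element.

#0 stroke→J1
#1 stroke→J1
#2 stroke→J1
#3 stroke→I1
#4 stroke→J1
#5 stroke→J1

bond 4 |J1  (source Se1 imposes e)
bond 5 |J1  (Se2: effort source, stroke at far end)
bond 0 |J1  (C1: C, integral causality)
bond 1 |J1  (C2 integral (e out))
bond 2 |J1  (C3 integral (e out))
bond 3 |I1  (only one flow-in slot at J1)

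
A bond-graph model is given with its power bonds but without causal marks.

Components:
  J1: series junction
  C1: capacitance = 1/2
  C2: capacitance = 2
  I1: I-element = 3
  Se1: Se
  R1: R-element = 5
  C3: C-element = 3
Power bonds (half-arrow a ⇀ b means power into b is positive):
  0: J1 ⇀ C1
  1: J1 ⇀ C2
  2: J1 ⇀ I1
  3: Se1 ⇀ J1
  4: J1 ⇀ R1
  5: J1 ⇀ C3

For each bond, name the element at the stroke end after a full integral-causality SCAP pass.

b3 |J1  (source Se1 imposes e)
b0 |J1  (prefer integral on C1)
b1 |J1  (C2 outputs effort q/C2)
b2 |I1  (I1: I, integral causality)
b4 |J1  (J1 flow already set via bond 2)
b5 |J1  (J1: bond 2 brought flow, rest push out)

#0 stroke at J1
#1 stroke at J1
#2 stroke at I1
#3 stroke at J1
#4 stroke at J1
#5 stroke at J1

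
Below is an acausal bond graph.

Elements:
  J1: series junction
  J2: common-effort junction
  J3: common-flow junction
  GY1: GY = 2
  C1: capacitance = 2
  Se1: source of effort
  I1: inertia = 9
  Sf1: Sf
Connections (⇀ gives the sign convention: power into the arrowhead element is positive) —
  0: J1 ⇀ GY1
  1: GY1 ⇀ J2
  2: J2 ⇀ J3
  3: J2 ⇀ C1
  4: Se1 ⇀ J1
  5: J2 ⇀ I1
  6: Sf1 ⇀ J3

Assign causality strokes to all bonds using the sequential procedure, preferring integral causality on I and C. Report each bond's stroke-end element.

β4 →J1  (Se1 (Se) sets effort on bond)
β6 →Sf1  (Sf1 (Sf) sets flow on bond)
β0 →GY1  (only one flow-in slot at J1)
β2 →J3  (1-jn J3 has f-setter on 6)
β1 →GY1  (GY1 both-in/both-out from 0)
β3 →J2  (C1 outputs effort q/C1)
β5 →I1  (J2: bond 3 brought effort, rest push out)

b0 |GY1
b1 |GY1
b2 |J3
b3 |J2
b4 |J1
b5 |I1
b6 |Sf1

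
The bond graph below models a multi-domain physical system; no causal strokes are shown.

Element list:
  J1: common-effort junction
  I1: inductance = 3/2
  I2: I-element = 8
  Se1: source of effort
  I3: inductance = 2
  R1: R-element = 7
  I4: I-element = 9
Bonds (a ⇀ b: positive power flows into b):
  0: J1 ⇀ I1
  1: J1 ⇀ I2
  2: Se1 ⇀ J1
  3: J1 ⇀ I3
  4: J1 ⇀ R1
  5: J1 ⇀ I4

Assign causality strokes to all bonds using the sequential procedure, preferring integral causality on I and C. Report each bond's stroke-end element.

#0 stroke→I1
#1 stroke→I2
#2 stroke→J1
#3 stroke→I3
#4 stroke→R1
#5 stroke→I4

#2 stroke at J1  (source Se1 imposes e)
#0 stroke at I1  (0-jn J1 has e-setter on 2)
#1 stroke at I2  (0-jn J1 has e-setter on 2)
#3 stroke at I3  (J1 effort already set via bond 2)
#4 stroke at R1  (J1: bond 2 brought effort, rest push out)
#5 stroke at I4  (0-jn J1 has e-setter on 2)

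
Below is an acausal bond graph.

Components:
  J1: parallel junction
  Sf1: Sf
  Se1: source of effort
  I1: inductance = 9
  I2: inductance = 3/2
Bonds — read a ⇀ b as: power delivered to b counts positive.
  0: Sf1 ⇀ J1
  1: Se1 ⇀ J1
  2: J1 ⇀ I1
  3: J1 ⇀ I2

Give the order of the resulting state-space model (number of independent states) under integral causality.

2  (I1, I2 all integral)

#0 |Sf1  (Sf1 (Sf) sets flow on bond)
#1 |J1  (source Se1 imposes e)
#2 |I1  (common-e at J1 fixed by 1)
#3 |I2  (J1 effort already set via bond 1)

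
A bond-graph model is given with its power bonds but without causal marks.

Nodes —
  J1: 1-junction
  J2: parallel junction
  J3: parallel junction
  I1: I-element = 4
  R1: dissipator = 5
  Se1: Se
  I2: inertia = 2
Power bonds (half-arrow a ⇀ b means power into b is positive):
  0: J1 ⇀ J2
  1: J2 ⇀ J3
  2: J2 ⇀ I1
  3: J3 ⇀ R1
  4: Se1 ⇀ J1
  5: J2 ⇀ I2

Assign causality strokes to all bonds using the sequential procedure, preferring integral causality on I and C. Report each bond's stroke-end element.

#0 stroke at J2
#1 stroke at J3
#2 stroke at I1
#3 stroke at R1
#4 stroke at J1
#5 stroke at I2

β4 →J1  (source Se1 imposes e)
β0 →J2  (J1 needs exactly one f-in)
β1 →J3  (J2: bond 0 brought effort, rest push out)
β2 →I1  (0-jn J2 has e-setter on 0)
β5 →I2  (common-e at J2 fixed by 0)
β3 →R1  (common-e at J3 fixed by 1)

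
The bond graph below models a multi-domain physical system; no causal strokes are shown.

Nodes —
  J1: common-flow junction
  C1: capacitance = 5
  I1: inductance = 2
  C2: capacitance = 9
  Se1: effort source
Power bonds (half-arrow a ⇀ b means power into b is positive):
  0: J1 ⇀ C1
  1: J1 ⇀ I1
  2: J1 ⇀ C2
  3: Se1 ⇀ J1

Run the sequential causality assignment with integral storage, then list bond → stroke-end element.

bond 0 stroke at J1
bond 1 stroke at I1
bond 2 stroke at J1
bond 3 stroke at J1

bond 3 stroke→J1  (Se1 (Se) sets effort on bond)
bond 0 stroke→J1  (prefer integral on C1)
bond 1 stroke→I1  (I1 integral (f out))
bond 2 stroke→J1  (common-f at J1 fixed by 1)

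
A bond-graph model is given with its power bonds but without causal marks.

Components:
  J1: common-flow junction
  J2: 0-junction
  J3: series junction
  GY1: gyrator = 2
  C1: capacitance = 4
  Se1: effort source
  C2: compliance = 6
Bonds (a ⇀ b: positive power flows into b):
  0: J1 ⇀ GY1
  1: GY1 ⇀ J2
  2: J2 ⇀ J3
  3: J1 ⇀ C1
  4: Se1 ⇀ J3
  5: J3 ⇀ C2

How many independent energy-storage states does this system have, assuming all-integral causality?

2  (C1, C2 all integral)

β4 →J3  (Se1 (Se) sets effort on bond)
β3 →J1  (C1 outputs effort q/C1)
β0 →GY1  (J1: last free bond brings flow in)
β1 →GY1  (GY1 both-in/both-out from 0)
β2 →J2  (only one effort-in slot at J2)
β5 →J3  (J3: bond 2 brought flow, rest push out)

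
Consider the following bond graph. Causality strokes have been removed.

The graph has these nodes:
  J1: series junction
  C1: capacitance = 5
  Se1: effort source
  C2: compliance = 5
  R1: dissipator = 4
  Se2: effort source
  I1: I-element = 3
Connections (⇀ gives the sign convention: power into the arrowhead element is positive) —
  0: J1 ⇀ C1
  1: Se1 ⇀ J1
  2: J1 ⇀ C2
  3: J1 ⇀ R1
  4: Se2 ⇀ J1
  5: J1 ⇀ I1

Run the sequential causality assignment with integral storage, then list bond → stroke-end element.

β0 stroke at J1
β1 stroke at J1
β2 stroke at J1
β3 stroke at J1
β4 stroke at J1
β5 stroke at I1

#1 →J1  (Se1 fixes effort; stroke away)
#4 →J1  (Se2: effort source, stroke at far end)
#0 →J1  (C1 outputs effort q/C1)
#2 →J1  (prefer integral on C2)
#5 →I1  (I1 outputs flow p/I1)
#3 →J1  (J1 flow already set via bond 5)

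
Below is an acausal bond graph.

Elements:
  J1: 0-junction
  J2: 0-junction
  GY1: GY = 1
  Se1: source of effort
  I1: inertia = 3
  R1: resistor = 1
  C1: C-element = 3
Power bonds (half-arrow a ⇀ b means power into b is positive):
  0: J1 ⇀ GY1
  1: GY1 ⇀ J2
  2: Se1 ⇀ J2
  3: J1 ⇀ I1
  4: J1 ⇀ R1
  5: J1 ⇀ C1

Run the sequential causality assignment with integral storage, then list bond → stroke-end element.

bond 0 |GY1
bond 1 |GY1
bond 2 |J2
bond 3 |I1
bond 4 |R1
bond 5 |J1

bond 2 →J2  (source Se1 imposes e)
bond 1 →GY1  (0-jn J2 has e-setter on 2)
bond 0 →GY1  (GY GY1: same side as bond 1)
bond 3 →I1  (I1 outputs flow p/I1)
bond 5 →J1  (prefer integral on C1)
bond 4 →R1  (J1 effort already set via bond 5)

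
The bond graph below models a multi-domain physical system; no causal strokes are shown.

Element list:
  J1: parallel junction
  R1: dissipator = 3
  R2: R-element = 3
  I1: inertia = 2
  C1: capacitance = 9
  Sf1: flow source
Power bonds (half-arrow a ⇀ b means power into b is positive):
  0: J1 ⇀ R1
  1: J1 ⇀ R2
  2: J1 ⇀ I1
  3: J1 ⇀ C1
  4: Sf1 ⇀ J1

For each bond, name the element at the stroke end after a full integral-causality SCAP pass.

#0 stroke→R1
#1 stroke→R2
#2 stroke→I1
#3 stroke→J1
#4 stroke→Sf1

β4 stroke at Sf1  (Sf1: flow source, stroke at near end)
β2 stroke at I1  (I1 outputs flow p/I1)
β3 stroke at J1  (C1: C, integral causality)
β0 stroke at R1  (common-e at J1 fixed by 3)
β1 stroke at R2  (common-e at J1 fixed by 3)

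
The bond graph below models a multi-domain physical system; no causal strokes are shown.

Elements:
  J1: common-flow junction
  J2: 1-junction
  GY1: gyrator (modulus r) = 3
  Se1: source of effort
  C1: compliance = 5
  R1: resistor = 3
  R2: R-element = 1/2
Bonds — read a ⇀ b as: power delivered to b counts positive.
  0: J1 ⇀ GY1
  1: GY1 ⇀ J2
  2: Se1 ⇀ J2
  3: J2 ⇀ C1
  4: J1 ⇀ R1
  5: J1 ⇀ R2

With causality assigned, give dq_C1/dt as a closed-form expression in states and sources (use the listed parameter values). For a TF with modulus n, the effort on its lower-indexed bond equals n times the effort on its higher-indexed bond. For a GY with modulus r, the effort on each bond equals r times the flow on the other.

dq_C1/dt = 7*E_Se1/18 - 7*q_C1/90

b2 stroke→J2  (source Se1 imposes e)
b3 stroke→J2  (C1 integral (e out))
b1 stroke→GY1  (only one flow-in slot at J2)
b0 stroke→GY1  (GY1 both-in/both-out from 1)
b4 stroke→J1  (J1 flow already set via bond 0)
b5 stroke→J1  (J1: bond 0 brought flow, rest push out)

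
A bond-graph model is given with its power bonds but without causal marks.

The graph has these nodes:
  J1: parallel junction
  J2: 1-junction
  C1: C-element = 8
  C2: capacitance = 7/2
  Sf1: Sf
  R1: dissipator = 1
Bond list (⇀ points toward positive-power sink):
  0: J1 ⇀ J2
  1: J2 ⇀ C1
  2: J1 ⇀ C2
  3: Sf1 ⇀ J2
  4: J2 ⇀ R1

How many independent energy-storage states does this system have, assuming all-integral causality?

2  (C1, C2 all integral)

bond 3 stroke→Sf1  (source Sf1 imposes f)
bond 0 stroke→J2  (common-f at J2 fixed by 3)
bond 1 stroke→J2  (J2 flow already set via bond 3)
bond 4 stroke→J2  (J2 flow already set via bond 3)
bond 2 stroke→J1  (J1: last free bond brings effort in)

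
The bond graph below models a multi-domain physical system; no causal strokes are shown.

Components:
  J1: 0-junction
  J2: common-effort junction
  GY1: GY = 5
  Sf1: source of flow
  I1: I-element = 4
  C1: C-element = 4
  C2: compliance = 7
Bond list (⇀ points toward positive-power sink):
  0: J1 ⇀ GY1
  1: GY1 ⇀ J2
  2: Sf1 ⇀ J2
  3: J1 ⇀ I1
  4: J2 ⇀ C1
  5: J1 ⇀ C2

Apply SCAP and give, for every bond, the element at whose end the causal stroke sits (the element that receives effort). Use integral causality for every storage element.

bond 2 →Sf1  (Sf1 fixes flow; stroke at Sf1)
bond 3 →I1  (I1 integral (f out))
bond 4 →J2  (C1 integral (e out))
bond 1 →GY1  (J2: bond 4 brought effort, rest push out)
bond 0 →GY1  (GY1: gyrator matches bond 1)
bond 5 →J1  (closing 0-jn rule on J1)

bond 0 |GY1
bond 1 |GY1
bond 2 |Sf1
bond 3 |I1
bond 4 |J2
bond 5 |J1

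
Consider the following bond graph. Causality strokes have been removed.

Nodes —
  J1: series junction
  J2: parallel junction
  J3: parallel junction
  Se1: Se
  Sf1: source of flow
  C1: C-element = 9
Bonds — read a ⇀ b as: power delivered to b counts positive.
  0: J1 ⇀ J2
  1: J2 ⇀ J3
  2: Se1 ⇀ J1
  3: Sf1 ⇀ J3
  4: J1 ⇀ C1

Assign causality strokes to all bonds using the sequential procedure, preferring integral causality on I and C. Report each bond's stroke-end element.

β2 stroke→J1  (Se1 fixes effort; stroke away)
β3 stroke→Sf1  (Sf1 (Sf) sets flow on bond)
β1 stroke→J3  (J3 needs exactly one e-in)
β0 stroke→J2  (J2 needs exactly one e-in)
β4 stroke→J1  (1-jn J1 has f-setter on 0)

β0 stroke at J2
β1 stroke at J3
β2 stroke at J1
β3 stroke at Sf1
β4 stroke at J1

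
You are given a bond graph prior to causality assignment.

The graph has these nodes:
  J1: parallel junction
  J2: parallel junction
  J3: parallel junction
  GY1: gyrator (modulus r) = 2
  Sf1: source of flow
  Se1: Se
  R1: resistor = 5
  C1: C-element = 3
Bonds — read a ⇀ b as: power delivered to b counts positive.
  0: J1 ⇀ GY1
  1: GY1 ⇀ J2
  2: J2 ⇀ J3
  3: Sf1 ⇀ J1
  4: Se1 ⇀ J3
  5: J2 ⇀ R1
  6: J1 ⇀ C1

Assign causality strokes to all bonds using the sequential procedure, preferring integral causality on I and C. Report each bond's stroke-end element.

#0 stroke→GY1
#1 stroke→GY1
#2 stroke→J2
#3 stroke→Sf1
#4 stroke→J3
#5 stroke→R1
#6 stroke→J1

b3 stroke→Sf1  (source Sf1 imposes f)
b4 stroke→J3  (source Se1 imposes e)
b2 stroke→J2  (J3 effort already set via bond 4)
b1 stroke→GY1  (0-jn J2 has e-setter on 2)
b5 stroke→R1  (J2 effort already set via bond 2)
b0 stroke→GY1  (GY GY1: same side as bond 1)
b6 stroke→J1  (closing 0-jn rule on J1)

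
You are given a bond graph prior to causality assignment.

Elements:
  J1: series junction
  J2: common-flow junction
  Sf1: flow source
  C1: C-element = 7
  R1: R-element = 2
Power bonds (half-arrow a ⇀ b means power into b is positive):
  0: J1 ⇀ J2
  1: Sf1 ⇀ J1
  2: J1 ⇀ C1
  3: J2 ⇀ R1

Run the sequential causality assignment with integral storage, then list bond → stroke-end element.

b0 stroke at J1
b1 stroke at Sf1
b2 stroke at J1
b3 stroke at J2

#1 stroke→Sf1  (Sf1 fixes flow; stroke at Sf1)
#0 stroke→J1  (1-jn J1 has f-setter on 1)
#2 stroke→J1  (J1 flow already set via bond 1)
#3 stroke→J2  (J2 flow already set via bond 0)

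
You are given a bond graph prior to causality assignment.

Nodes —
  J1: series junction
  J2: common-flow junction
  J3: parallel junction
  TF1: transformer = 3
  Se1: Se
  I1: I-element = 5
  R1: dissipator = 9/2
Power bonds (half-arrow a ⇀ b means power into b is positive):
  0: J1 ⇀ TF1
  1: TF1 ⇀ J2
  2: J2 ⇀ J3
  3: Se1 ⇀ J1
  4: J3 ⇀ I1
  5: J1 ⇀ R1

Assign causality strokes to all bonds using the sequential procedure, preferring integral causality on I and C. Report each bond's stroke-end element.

b0 →TF1
b1 →J2
b2 →J3
b3 →J1
b4 →I1
b5 →J1

#3 stroke at J1  (Se1 (Se) sets effort on bond)
#4 stroke at I1  (I1 outputs flow p/I1)
#2 stroke at J3  (J3: last free bond brings effort in)
#1 stroke at J2  (J2: bond 2 brought flow, rest push out)
#0 stroke at TF1  (TF TF1: opposite of bond 1)
#5 stroke at J1  (common-f at J1 fixed by 0)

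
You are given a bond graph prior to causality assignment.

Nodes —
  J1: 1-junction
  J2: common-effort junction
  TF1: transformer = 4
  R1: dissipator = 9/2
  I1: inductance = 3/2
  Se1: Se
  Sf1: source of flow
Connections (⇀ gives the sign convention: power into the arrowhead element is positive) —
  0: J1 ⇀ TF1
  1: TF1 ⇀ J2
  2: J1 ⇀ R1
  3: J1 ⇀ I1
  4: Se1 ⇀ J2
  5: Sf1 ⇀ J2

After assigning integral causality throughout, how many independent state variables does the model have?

1  (I1 all integral)

β4 →J2  (Se1 (Se) sets effort on bond)
β5 →Sf1  (source Sf1 imposes f)
β1 →TF1  (J2 effort already set via bond 4)
β0 →J1  (TF1: transformer flips bond 1)
β3 →I1  (I1: I, integral causality)
β2 →J1  (common-f at J1 fixed by 3)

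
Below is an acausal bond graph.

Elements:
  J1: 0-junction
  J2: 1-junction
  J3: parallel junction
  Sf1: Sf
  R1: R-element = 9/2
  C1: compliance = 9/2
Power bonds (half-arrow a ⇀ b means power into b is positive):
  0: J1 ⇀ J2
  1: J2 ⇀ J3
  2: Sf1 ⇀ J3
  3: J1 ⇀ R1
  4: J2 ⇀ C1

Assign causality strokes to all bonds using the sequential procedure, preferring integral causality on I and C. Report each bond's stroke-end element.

bond 2 →Sf1  (source Sf1 imposes f)
bond 1 →J3  (only one effort-in slot at J3)
bond 0 →J2  (common-f at J2 fixed by 1)
bond 4 →J2  (1-jn J2 has f-setter on 1)
bond 3 →J1  (closing 0-jn rule on J1)

bond 0 stroke→J2
bond 1 stroke→J3
bond 2 stroke→Sf1
bond 3 stroke→J1
bond 4 stroke→J2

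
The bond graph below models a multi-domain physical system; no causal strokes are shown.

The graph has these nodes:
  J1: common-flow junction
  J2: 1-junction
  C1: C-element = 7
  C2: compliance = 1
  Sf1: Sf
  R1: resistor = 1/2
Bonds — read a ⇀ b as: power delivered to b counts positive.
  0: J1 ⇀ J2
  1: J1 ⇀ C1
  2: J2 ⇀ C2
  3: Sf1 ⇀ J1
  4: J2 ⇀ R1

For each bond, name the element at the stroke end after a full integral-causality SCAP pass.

b0 stroke at J1
b1 stroke at J1
b2 stroke at J2
b3 stroke at Sf1
b4 stroke at J2

#3 |Sf1  (Sf1: flow source, stroke at near end)
#0 |J1  (1-jn J1 has f-setter on 3)
#1 |J1  (J1: bond 3 brought flow, rest push out)
#2 |J2  (J2 flow already set via bond 0)
#4 |J2  (common-f at J2 fixed by 0)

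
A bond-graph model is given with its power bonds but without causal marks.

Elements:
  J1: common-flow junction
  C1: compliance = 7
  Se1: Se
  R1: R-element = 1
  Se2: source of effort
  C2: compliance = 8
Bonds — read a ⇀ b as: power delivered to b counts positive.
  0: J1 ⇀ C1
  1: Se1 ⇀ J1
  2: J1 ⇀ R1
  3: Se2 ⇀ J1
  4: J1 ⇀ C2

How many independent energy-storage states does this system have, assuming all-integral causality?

bond 1 stroke→J1  (Se1 (Se) sets effort on bond)
bond 3 stroke→J1  (source Se2 imposes e)
bond 0 stroke→J1  (prefer integral on C1)
bond 4 stroke→J1  (C2 outputs effort q/C2)
bond 2 stroke→R1  (only one flow-in slot at J1)

2  (C1, C2 all integral)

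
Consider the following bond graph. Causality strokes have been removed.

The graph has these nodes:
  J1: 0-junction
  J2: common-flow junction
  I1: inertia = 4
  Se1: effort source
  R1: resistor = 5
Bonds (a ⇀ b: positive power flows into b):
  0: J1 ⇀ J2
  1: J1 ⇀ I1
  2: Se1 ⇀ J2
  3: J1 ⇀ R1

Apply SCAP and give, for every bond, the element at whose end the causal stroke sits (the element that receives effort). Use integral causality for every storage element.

#0 |J1
#1 |I1
#2 |J2
#3 |R1

β2 stroke at J2  (source Se1 imposes e)
β0 stroke at J1  (J2 needs exactly one f-in)
β1 stroke at I1  (0-jn J1 has e-setter on 0)
β3 stroke at R1  (0-jn J1 has e-setter on 0)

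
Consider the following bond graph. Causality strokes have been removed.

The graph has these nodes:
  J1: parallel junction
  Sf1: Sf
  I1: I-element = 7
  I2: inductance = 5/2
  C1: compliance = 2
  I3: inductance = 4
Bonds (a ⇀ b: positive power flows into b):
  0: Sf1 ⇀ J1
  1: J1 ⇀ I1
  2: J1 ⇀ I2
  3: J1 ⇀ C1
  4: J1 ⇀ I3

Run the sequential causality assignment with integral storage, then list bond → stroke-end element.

b0 |Sf1  (Sf1: flow source, stroke at near end)
b1 |I1  (I1 outputs flow p/I1)
b2 |I2  (I2 integral (f out))
b3 |J1  (C1 integral (e out))
b4 |I3  (J1 effort already set via bond 3)

β0 →Sf1
β1 →I1
β2 →I2
β3 →J1
β4 →I3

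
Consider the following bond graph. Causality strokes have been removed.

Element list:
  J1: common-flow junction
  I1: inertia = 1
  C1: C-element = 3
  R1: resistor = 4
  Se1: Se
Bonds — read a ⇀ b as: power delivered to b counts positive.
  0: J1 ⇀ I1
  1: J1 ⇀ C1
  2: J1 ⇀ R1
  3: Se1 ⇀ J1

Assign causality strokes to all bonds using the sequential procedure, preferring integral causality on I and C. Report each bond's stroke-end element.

b3 |J1  (Se1: effort source, stroke at far end)
b0 |I1  (prefer integral on I1)
b1 |J1  (common-f at J1 fixed by 0)
b2 |J1  (1-jn J1 has f-setter on 0)

#0 stroke at I1
#1 stroke at J1
#2 stroke at J1
#3 stroke at J1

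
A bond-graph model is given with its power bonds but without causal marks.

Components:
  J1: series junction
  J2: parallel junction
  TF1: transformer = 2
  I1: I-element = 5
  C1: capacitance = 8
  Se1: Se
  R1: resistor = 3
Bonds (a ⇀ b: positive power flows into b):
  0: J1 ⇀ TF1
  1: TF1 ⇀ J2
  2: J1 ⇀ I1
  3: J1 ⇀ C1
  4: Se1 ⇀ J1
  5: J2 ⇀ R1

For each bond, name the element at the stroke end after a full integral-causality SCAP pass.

bond 4 stroke→J1  (Se1: effort source, stroke at far end)
bond 2 stroke→I1  (prefer integral on I1)
bond 0 stroke→J1  (J1 flow already set via bond 2)
bond 3 stroke→J1  (J1 flow already set via bond 2)
bond 1 stroke→TF1  (TF TF1: opposite of bond 0)
bond 5 stroke→J2  (only one effort-in slot at J2)

β0 stroke at J1
β1 stroke at TF1
β2 stroke at I1
β3 stroke at J1
β4 stroke at J1
β5 stroke at J2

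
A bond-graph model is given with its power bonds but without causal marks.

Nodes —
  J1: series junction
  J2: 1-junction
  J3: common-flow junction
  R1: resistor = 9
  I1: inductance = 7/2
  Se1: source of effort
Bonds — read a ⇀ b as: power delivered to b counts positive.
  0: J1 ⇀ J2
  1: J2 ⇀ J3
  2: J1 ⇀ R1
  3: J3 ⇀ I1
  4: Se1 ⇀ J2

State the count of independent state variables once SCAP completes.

1  (I1 all integral)

β4 stroke→J2  (source Se1 imposes e)
β3 stroke→I1  (I1 outputs flow p/I1)
β1 stroke→J3  (1-jn J3 has f-setter on 3)
β0 stroke→J2  (J2 flow already set via bond 1)
β2 stroke→J1  (J1: bond 0 brought flow, rest push out)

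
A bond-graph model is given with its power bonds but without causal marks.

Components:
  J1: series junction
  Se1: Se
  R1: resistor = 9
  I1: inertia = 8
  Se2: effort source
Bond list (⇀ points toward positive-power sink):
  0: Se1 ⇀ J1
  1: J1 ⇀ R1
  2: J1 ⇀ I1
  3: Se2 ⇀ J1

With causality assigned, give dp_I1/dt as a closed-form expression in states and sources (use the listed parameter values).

dp_I1/dt = E_Se1 + E_Se2 - 9*p_I1/8

#0 stroke→J1  (source Se1 imposes e)
#3 stroke→J1  (Se2 fixes effort; stroke away)
#2 stroke→I1  (I1: I, integral causality)
#1 stroke→J1  (common-f at J1 fixed by 2)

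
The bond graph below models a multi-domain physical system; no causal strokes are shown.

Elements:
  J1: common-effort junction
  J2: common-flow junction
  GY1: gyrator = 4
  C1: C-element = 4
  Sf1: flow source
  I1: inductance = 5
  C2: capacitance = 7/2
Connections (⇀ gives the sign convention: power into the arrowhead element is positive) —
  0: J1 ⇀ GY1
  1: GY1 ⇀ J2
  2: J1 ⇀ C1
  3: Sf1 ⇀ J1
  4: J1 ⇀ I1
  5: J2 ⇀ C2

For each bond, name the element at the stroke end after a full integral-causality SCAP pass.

#0 →GY1
#1 →GY1
#2 →J1
#3 →Sf1
#4 →I1
#5 →J2

b3 →Sf1  (Sf1 fixes flow; stroke at Sf1)
b2 →J1  (prefer integral on C1)
b0 →GY1  (J1 effort already set via bond 2)
b4 →I1  (J1: bond 2 brought effort, rest push out)
b1 →GY1  (through GY1, causality inverts; strokes same side of GY1)
b5 →J2  (common-f at J2 fixed by 1)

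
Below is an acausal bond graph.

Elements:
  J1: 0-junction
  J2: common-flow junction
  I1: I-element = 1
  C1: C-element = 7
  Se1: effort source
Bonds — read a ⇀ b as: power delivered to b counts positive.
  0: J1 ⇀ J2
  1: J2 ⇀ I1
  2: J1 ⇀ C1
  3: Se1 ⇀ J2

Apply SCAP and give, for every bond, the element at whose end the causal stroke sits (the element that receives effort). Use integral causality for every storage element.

β0 stroke→J2
β1 stroke→I1
β2 stroke→J1
β3 stroke→J2

β3 stroke→J2  (Se1: effort source, stroke at far end)
β1 stroke→I1  (I1: I, integral causality)
β0 stroke→J2  (J2 flow already set via bond 1)
β2 stroke→J1  (J1: last free bond brings effort in)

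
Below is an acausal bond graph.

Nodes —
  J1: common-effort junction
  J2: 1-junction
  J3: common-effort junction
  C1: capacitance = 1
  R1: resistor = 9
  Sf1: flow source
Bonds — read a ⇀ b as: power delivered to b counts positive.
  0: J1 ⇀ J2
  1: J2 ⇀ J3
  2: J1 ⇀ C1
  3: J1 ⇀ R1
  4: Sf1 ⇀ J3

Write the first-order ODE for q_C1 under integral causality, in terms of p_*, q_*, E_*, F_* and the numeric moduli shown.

dq_C1/dt = F_Sf1 - q_C1/9

β4 |Sf1  (Sf1: flow source, stroke at near end)
β1 |J3  (only one effort-in slot at J3)
β0 |J2  (common-f at J2 fixed by 1)
β2 |J1  (prefer integral on C1)
β3 |R1  (common-e at J1 fixed by 2)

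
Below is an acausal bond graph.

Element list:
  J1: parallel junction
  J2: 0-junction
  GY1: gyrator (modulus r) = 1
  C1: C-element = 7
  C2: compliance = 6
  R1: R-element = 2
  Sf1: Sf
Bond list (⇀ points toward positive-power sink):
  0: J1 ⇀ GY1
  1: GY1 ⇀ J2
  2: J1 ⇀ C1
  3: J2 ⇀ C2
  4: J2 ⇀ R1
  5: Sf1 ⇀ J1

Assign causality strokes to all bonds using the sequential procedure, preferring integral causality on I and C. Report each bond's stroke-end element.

β5 |Sf1  (Sf1 fixes flow; stroke at Sf1)
β2 |J1  (C1 outputs effort q/C1)
β0 |GY1  (J1: bond 2 brought effort, rest push out)
β1 |GY1  (GY1 both-in/both-out from 0)
β3 |J2  (C2 outputs effort q/C2)
β4 |R1  (J2 effort already set via bond 3)

β0 stroke→GY1
β1 stroke→GY1
β2 stroke→J1
β3 stroke→J2
β4 stroke→R1
β5 stroke→Sf1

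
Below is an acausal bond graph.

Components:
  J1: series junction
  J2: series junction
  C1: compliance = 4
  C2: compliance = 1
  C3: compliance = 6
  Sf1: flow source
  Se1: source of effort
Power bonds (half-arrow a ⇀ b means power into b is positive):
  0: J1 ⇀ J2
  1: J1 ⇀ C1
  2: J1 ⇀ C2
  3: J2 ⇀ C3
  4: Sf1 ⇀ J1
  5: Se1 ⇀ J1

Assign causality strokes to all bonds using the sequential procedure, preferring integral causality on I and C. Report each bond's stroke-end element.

β0 stroke→J1
β1 stroke→J1
β2 stroke→J1
β3 stroke→J2
β4 stroke→Sf1
β5 stroke→J1

β4 stroke→Sf1  (Sf1 fixes flow; stroke at Sf1)
β5 stroke→J1  (Se1 fixes effort; stroke away)
β0 stroke→J1  (J1: bond 4 brought flow, rest push out)
β1 stroke→J1  (J1 flow already set via bond 4)
β2 stroke→J1  (J1 flow already set via bond 4)
β3 stroke→J2  (common-f at J2 fixed by 0)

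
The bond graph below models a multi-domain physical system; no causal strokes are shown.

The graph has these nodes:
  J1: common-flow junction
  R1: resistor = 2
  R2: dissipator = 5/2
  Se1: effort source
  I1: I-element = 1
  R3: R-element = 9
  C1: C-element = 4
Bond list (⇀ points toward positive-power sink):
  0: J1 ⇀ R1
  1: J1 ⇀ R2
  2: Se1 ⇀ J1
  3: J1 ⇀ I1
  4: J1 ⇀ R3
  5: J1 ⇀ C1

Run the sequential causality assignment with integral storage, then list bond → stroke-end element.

bond 0 stroke→J1
bond 1 stroke→J1
bond 2 stroke→J1
bond 3 stroke→I1
bond 4 stroke→J1
bond 5 stroke→J1

#2 |J1  (Se1 (Se) sets effort on bond)
#3 |I1  (prefer integral on I1)
#0 |J1  (1-jn J1 has f-setter on 3)
#1 |J1  (common-f at J1 fixed by 3)
#4 |J1  (common-f at J1 fixed by 3)
#5 |J1  (common-f at J1 fixed by 3)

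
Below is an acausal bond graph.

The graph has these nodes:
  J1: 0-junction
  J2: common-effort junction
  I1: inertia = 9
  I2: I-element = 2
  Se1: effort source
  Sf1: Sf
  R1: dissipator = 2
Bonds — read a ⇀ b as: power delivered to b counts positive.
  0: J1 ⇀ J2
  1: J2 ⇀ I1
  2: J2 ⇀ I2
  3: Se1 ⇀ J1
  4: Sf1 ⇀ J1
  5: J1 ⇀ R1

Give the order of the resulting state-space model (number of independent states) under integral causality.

2  (I1, I2 all integral)

bond 3 stroke→J1  (Se1: effort source, stroke at far end)
bond 4 stroke→Sf1  (Sf1: flow source, stroke at near end)
bond 0 stroke→J2  (0-jn J1 has e-setter on 3)
bond 5 stroke→R1  (common-e at J1 fixed by 3)
bond 1 stroke→I1  (common-e at J2 fixed by 0)
bond 2 stroke→I2  (J2: bond 0 brought effort, rest push out)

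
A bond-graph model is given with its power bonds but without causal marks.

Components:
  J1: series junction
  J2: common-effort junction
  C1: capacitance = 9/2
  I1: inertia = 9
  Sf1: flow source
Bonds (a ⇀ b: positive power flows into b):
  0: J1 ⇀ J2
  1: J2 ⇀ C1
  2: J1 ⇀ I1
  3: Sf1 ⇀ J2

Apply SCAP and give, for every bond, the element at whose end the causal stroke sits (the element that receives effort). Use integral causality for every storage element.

bond 3 →Sf1  (Sf1 fixes flow; stroke at Sf1)
bond 1 →J2  (C1 integral (e out))
bond 0 →J1  (common-e at J2 fixed by 1)
bond 2 →I1  (J1 needs exactly one f-in)

#0 stroke→J1
#1 stroke→J2
#2 stroke→I1
#3 stroke→Sf1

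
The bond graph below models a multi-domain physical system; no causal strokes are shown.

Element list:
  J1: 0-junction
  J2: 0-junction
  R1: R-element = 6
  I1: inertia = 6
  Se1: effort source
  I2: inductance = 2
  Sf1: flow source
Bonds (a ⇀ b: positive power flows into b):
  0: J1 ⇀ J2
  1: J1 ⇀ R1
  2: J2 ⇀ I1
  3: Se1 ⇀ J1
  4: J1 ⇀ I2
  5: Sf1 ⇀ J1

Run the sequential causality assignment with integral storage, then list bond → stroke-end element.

#3 stroke→J1  (source Se1 imposes e)
#5 stroke→Sf1  (Sf1 (Sf) sets flow on bond)
#0 stroke→J2  (J1 effort already set via bond 3)
#1 stroke→R1  (common-e at J1 fixed by 3)
#4 stroke→I2  (J1: bond 3 brought effort, rest push out)
#2 stroke→I1  (common-e at J2 fixed by 0)

bond 0 stroke at J2
bond 1 stroke at R1
bond 2 stroke at I1
bond 3 stroke at J1
bond 4 stroke at I2
bond 5 stroke at Sf1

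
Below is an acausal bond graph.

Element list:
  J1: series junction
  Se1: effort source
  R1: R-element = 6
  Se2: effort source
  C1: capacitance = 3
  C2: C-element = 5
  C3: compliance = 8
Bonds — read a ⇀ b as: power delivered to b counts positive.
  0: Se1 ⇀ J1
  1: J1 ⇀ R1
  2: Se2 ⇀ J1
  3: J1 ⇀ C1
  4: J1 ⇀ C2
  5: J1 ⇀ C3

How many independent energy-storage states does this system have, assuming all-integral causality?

#0 stroke→J1  (source Se1 imposes e)
#2 stroke→J1  (Se2 (Se) sets effort on bond)
#3 stroke→J1  (C1: C, integral causality)
#4 stroke→J1  (C2 outputs effort q/C2)
#5 stroke→J1  (prefer integral on C3)
#1 stroke→R1  (only one flow-in slot at J1)

3  (C1, C2, C3 all integral)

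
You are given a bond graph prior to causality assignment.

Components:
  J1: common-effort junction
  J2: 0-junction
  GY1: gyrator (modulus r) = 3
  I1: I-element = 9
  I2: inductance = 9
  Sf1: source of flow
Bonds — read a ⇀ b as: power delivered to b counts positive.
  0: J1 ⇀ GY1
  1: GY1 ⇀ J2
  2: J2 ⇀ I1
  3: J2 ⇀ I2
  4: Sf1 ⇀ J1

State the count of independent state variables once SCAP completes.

bond 4 stroke at Sf1  (source Sf1 imposes f)
bond 0 stroke at J1  (only one effort-in slot at J1)
bond 1 stroke at J2  (GY GY1: same side as bond 0)
bond 2 stroke at I1  (J2: bond 1 brought effort, rest push out)
bond 3 stroke at I2  (J2 effort already set via bond 1)

2  (I1, I2 all integral)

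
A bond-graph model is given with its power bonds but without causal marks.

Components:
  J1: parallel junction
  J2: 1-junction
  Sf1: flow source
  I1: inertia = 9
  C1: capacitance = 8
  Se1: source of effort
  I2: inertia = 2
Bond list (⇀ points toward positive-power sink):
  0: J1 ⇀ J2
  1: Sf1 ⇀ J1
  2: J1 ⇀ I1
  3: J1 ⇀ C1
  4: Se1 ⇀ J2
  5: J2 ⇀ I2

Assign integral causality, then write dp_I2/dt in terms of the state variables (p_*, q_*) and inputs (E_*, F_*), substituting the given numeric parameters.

β1 stroke→Sf1  (Sf1 fixes flow; stroke at Sf1)
β4 stroke→J2  (Se1 (Se) sets effort on bond)
β2 stroke→I1  (I1: I, integral causality)
β3 stroke→J1  (prefer integral on C1)
β0 stroke→J2  (J1: bond 3 brought effort, rest push out)
β5 stroke→I2  (only one flow-in slot at J2)

dp_I2/dt = E_Se1 + q_C1/8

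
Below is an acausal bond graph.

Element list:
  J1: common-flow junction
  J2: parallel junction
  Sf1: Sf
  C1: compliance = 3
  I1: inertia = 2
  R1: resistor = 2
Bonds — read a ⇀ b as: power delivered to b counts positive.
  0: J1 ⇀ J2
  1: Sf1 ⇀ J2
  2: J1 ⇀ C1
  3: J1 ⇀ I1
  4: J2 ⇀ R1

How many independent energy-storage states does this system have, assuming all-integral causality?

2  (C1, I1 all integral)

b1 stroke→Sf1  (Sf1: flow source, stroke at near end)
b2 stroke→J1  (C1 outputs effort q/C1)
b3 stroke→I1  (I1 outputs flow p/I1)
b0 stroke→J1  (1-jn J1 has f-setter on 3)
b4 stroke→J2  (J2 needs exactly one e-in)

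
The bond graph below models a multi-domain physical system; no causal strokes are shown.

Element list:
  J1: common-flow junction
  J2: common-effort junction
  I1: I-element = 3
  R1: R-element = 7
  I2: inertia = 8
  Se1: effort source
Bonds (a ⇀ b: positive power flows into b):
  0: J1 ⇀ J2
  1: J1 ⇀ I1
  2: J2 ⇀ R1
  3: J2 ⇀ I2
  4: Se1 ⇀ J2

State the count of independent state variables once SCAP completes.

β4 →J2  (Se1 fixes effort; stroke away)
β0 →J1  (common-e at J2 fixed by 4)
β2 →R1  (J2 effort already set via bond 4)
β3 →I2  (common-e at J2 fixed by 4)
β1 →I1  (closing 1-jn rule on J1)

2  (I1, I2 all integral)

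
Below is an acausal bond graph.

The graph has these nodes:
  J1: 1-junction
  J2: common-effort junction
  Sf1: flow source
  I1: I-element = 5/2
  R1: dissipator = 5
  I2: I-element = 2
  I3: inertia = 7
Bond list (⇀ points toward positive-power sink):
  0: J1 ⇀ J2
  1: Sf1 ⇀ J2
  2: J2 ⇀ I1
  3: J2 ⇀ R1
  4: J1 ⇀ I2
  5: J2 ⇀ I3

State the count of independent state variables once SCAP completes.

3  (I1, I2, I3 all integral)

β1 stroke→Sf1  (Sf1 (Sf) sets flow on bond)
β2 stroke→I1  (I1: I, integral causality)
β4 stroke→I2  (I2: I, integral causality)
β0 stroke→J1  (common-f at J1 fixed by 4)
β5 stroke→I3  (I3: I, integral causality)
β3 stroke→J2  (only one effort-in slot at J2)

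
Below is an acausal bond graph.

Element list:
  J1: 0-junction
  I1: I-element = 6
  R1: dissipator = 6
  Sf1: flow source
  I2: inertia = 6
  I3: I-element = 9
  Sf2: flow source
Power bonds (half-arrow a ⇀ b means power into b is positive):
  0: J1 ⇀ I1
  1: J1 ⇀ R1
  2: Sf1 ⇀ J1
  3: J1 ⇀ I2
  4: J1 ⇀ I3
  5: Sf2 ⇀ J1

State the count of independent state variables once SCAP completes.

3  (I1, I2, I3 all integral)

β2 →Sf1  (Sf1 fixes flow; stroke at Sf1)
β5 →Sf2  (Sf2 fixes flow; stroke at Sf2)
β0 →I1  (I1 outputs flow p/I1)
β3 →I2  (I2 integral (f out))
β4 →I3  (I3: I, integral causality)
β1 →J1  (J1 needs exactly one e-in)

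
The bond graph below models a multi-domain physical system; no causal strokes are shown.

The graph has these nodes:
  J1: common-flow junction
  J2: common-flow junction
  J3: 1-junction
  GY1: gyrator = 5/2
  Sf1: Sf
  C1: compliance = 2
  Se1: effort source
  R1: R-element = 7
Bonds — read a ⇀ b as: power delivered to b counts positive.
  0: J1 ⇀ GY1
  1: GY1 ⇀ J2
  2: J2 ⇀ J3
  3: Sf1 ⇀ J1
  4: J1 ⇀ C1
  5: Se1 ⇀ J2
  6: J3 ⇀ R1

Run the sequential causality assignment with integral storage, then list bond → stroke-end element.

#0 stroke→J1
#1 stroke→J2
#2 stroke→J3
#3 stroke→Sf1
#4 stroke→J1
#5 stroke→J2
#6 stroke→R1

bond 3 |Sf1  (Sf1 fixes flow; stroke at Sf1)
bond 5 |J2  (source Se1 imposes e)
bond 0 |J1  (1-jn J1 has f-setter on 3)
bond 4 |J1  (J1: bond 3 brought flow, rest push out)
bond 1 |J2  (GY1: gyrator matches bond 0)
bond 2 |J3  (J2: last free bond brings flow in)
bond 6 |R1  (only one flow-in slot at J3)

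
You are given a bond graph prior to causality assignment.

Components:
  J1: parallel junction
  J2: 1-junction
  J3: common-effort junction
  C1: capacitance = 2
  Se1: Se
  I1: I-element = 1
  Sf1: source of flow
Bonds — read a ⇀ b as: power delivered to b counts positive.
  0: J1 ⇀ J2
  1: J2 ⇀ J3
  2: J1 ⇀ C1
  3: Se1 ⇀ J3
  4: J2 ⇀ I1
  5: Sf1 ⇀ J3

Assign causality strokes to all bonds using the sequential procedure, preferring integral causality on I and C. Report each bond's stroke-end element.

bond 0 stroke at J2
bond 1 stroke at J2
bond 2 stroke at J1
bond 3 stroke at J3
bond 4 stroke at I1
bond 5 stroke at Sf1

β3 stroke→J3  (Se1: effort source, stroke at far end)
β5 stroke→Sf1  (source Sf1 imposes f)
β1 stroke→J2  (common-e at J3 fixed by 3)
β2 stroke→J1  (prefer integral on C1)
β0 stroke→J2  (0-jn J1 has e-setter on 2)
β4 stroke→I1  (closing 1-jn rule on J2)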